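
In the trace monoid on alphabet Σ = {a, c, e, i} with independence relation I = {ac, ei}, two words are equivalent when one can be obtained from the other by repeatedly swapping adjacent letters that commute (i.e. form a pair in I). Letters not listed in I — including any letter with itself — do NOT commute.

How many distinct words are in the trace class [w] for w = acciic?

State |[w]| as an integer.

3

piece 0:a — minimal
piece 1:c — minimal
piece 2:c rests on {1:c}
piece 3:i rests on {0:a, 2:c}
piece 4:i rests on {3:i}
piece 5:c rests on {4:i}
minimal pieces: {0:a, 1:c}
ways to finish when only these pieces remain (= sum over removing one remaining piece with nothing left below it):
  1 left: {5}→1
  2 left: {4,5}→1
  3 left: {3,4,5}→1
  4 left: {0,3,4,5}→1  {2,3,4,5}→1
  placing 0:a first → 1 extensions
  placing 1:c first → 2 extensions
total linear extensions = 3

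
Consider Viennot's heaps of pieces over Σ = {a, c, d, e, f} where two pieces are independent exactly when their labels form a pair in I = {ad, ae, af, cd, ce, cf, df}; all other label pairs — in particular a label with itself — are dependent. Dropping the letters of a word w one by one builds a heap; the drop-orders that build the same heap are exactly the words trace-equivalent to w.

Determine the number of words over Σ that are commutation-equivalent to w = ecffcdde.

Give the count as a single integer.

#0=e has no predecessor
#1=c has no predecessor
#2=f depends on [0:e]
#3=f depends on [2:f]
#4=c depends on [1:c]
#5=d depends on [0:e]
#6=d depends on [5:d]
#7=e depends on [3:f, 6:d]
sources: [0:e, 1:c]
N(rest) = Σ N(rest − s) over sources s of rest; N(one piece) = 1:
  size 1 → [4]=1  [7]=1
  size 2 → [1,4]=1  [3,7]=1  [4,7]=2  [6,7]=1
  size 3 → [1,4,7]=3  [2,3,7]=1  [3,4,7]=3  [3,6,7]=2  [4,6,7]=3  [5,6,7]=1
  size 4 → [1,3,4,7]=6  [1,4,6,7]=6  [2,3,4,7]=4  [2,3,6,7]=3  [3,4,6,7]=8  [3,5,6,7]=3  [4,5,6,7]=4
  size 5 → [1,2,3,4,7]=10  [1,3,4,6,7]=20  [1,4,5,6,7]=10  [2,3,4,6,7]=15  [2,3,5,6,7]=6  [3,4,5,6,7]=15
  size 6 → [0,2,3,5,6,7]=6  [1,2,3,4,6,7]=45  [1,3,4,5,6,7]=45  [2,3,4,5,6,7]=36
  first=0(e) contributes 126
  first=1(c) contributes 42
|[w]| = 168

168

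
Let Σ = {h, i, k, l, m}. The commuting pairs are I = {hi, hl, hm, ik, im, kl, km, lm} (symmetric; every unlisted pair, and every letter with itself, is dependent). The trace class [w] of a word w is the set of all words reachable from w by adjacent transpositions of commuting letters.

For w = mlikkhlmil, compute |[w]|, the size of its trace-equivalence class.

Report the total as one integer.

2520

piece 0:m — minimal
piece 1:l — minimal
piece 2:i rests on {1:l}
piece 3:k — minimal
piece 4:k rests on {3:k}
piece 5:h rests on {4:k}
piece 6:l rests on {2:i}
piece 7:m rests on {0:m}
piece 8:i rests on {6:l}
piece 9:l rests on {8:i}
minimal pieces: {0:m, 1:l, 3:k}
ways to finish when only these pieces remain (= sum over removing one remaining piece with nothing left below it):
  1 left: {5}→1  {7}→1  {9}→1
  2 left: {0,7}→1  {4,5}→1  {5,7}→2  {5,9}→2  {7,9}→2  {8,9}→1
  3 left: {0,5,7}→3  {0,7,9}→3  {3,4,5}→1  {4,5,7}→3  {4,5,9}→3  {5,7,9}→6  {5,8,9}→3  {6,8,9}→1  {7,8,9}→3
  4 left: {0,4,5,7}→6  {0,5,7,9}→12  {0,7,8,9}→6  {2,6,8,9}→1  {3,4,5,7}→4  {3,4,5,9}→4  {4,5,7,9}→12  {4,5,8,9}→6  {5,6,8,9}→4  {5,7,8,9}→12  {6,7,8,9}→4
  5 left: {0,3,4,5,7}→10  {0,4,5,7,9}→30  {0,5,7,8,9}→30  {0,6,7,8,9}→10  {1,2,6,8,9}→1  {2,5,6,8,9}→5  {2,6,7,8,9}→5  {3,4,5,7,9}→20  {3,4,5,8,9}→10  {4,5,6,8,9}→10  {4,5,7,8,9}→30  {5,6,7,8,9}→20
  6 left: {0,2,6,7,8,9}→15  {0,3,4,5,7,9}→60  {0,4,5,7,8,9}→90  {0,5,6,7,8,9}→60  {1,2,5,6,8,9}→6  {1,2,6,7,8,9}→6  {2,4,5,6,8,9}→15  {2,5,6,7,8,9}→30  {3,4,5,6,8,9}→20  {3,4,5,7,8,9}→60  {4,5,6,7,8,9}→60
  7 left: {0,1,2,6,7,8,9}→21  {0,2,5,6,7,8,9}→105  {0,3,4,5,7,8,9}→210  {0,4,5,6,7,8,9}→210  {1,2,4,5,6,8,9}→21  {1,2,5,6,7,8,9}→42  {2,3,4,5,6,8,9}→35  {2,4,5,6,7,8,9}→105  {3,4,5,6,7,8,9}→140
  8 left: {0,1,2,5,6,7,8,9}→168  {0,2,4,5,6,7,8,9}→420  {0,3,4,5,6,7,8,9}→560  {1,2,3,4,5,6,8,9}→56  {1,2,4,5,6,7,8,9}→168  {2,3,4,5,6,7,8,9}→280
  placing 0:m first → 504 extensions
  placing 1:l first → 1260 extensions
  placing 3:k first → 756 extensions
total linear extensions = 2520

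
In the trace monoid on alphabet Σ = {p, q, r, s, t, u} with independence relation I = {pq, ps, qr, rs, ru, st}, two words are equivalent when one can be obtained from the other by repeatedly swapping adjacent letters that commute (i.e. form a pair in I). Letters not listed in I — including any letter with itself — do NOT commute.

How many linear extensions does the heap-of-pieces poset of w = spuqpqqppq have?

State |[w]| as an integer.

70

#0=s has no predecessor
#1=p has no predecessor
#2=u depends on [0:s, 1:p]
#3=q depends on [2:u]
#4=p depends on [2:u]
#5=q depends on [3:q]
#6=q depends on [5:q]
#7=p depends on [4:p]
#8=p depends on [7:p]
#9=q depends on [6:q]
sources: [0:s, 1:p]
N(rest) = Σ N(rest − s) over sources s of rest; N(one piece) = 1:
  size 1 → [8]=1  [9]=1
  size 2 → [6,9]=1  [7,8]=1  [8,9]=2
  size 3 → [4,7,8]=1  [5,6,9]=1  [6,8,9]=3  [7,8,9]=3
  size 4 → [3,5,6,9]=1  [4,7,8,9]=4  [5,6,8,9]=4  [6,7,8,9]=6
  size 5 → [3,5,6,8,9]=5  [4,6,7,8,9]=10  [5,6,7,8,9]=10
  size 6 → [3,5,6,7,8,9]=15  [4,5,6,7,8,9]=20
  size 7 → [3,4,5,6,7,8,9]=35
  size 8 → [2,3,4,5,6,7,8,9]=35
  first=0(s) contributes 35
  first=1(p) contributes 35
|[w]| = 70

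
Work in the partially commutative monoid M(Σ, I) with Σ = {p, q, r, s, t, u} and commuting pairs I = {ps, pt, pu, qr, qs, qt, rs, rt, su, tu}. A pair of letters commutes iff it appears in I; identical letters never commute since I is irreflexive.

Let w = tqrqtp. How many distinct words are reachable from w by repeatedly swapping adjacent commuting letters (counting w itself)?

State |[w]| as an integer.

0(t) covers ∅
1(q) covers ∅
2(r) covers ∅
3(q) covers 1:q
4(t) covers 0:t
5(p) covers 2:r, 3:q
floor of heap: 0:t, 1:q, 2:r
completions by unplaced set U, small U first (add the entries for U minus each lowest piece of U):
  |U|=1: {4}:1  {5}:1
  |U|=2: {0,4}:1  {2,5}:1  {3,5}:1  {4,5}:2
  |U|=3: {0,4,5}:3  {1,3,5}:1  {2,3,5}:2  {2,4,5}:3  {3,4,5}:3
  |U|=4: {0,2,4,5}:6  {0,3,4,5}:6  {1,2,3,5}:3  {1,3,4,5}:4  {2,3,4,5}:8
  start at 0(t): 15
  start at 1(q): 20
  start at 2(r): 10
sum over floor = 45

45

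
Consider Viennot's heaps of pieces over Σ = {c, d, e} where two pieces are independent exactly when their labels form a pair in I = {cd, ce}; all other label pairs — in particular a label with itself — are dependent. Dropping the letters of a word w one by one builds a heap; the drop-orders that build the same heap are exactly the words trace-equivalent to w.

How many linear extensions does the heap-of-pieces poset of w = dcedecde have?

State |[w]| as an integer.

0(d) covers ∅
1(c) covers ∅
2(e) covers 0:d
3(d) covers 2:e
4(e) covers 3:d
5(c) covers 1:c
6(d) covers 4:e
7(e) covers 6:d
floor of heap: 0:d, 1:c
completions by unplaced set U, small U first (add the entries for U minus each lowest piece of U):
  |U|=1: {5}:1  {7}:1
  |U|=2: {1,5}:1  {5,7}:2  {6,7}:1
  |U|=3: {1,5,7}:3  {4,6,7}:1  {5,6,7}:3
  |U|=4: {1,5,6,7}:6  {3,4,6,7}:1  {4,5,6,7}:4
  |U|=5: {1,4,5,6,7}:10  {2,3,4,6,7}:1  {3,4,5,6,7}:5
  |U|=6: {0,2,3,4,6,7}:1  {1,3,4,5,6,7}:15  {2,3,4,5,6,7}:6
  start at 0(d): 21
  start at 1(c): 7
sum over floor = 28

28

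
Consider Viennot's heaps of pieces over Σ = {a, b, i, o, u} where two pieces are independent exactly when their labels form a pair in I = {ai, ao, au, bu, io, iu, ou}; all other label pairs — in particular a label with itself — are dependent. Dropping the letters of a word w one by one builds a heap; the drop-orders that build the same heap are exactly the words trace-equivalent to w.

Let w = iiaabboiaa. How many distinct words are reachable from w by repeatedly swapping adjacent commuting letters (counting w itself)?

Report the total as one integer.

0(i) covers ∅
1(i) covers 0:i
2(a) covers ∅
3(a) covers 2:a
4(b) covers 1:i, 3:a
5(b) covers 4:b
6(o) covers 5:b
7(i) covers 5:b
8(a) covers 5:b
9(a) covers 8:a
floor of heap: 0:i, 2:a
completions by unplaced set U, small U first (add the entries for U minus each lowest piece of U):
  |U|=1: {6}:1  {7}:1  {9}:1
  |U|=2: {6,7}:2  {6,9}:2  {7,9}:2  {8,9}:1
  |U|=3: {6,7,9}:6  {6,8,9}:3  {7,8,9}:3
  |U|=4: {6,7,8,9}:12
  |U|=5: {5,6,7,8,9}:12
  |U|=6: {4,5,6,7,8,9}:12
  |U|=7: {1,4,5,6,7,8,9}:12  {3,4,5,6,7,8,9}:12
  |U|=8: {0,1,4,5,6,7,8,9}:12  {1,3,4,5,6,7,8,9}:24  {2,3,4,5,6,7,8,9}:12
  start at 0(i): 36
  start at 2(a): 36
sum over floor = 72

72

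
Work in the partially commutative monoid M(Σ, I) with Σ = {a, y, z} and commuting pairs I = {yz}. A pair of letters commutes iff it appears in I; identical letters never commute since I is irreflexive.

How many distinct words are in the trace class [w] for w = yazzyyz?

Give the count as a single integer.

10

#0=y has no predecessor
#1=a depends on [0:y]
#2=z depends on [1:a]
#3=z depends on [2:z]
#4=y depends on [1:a]
#5=y depends on [4:y]
#6=z depends on [3:z]
sources: [0:y]
N(rest) = Σ N(rest − s) over sources s of rest; N(one piece) = 1:
  size 1 → [5]=1  [6]=1
  size 2 → [3,6]=1  [4,5]=1  [5,6]=2
  size 3 → [2,3,6]=1  [3,5,6]=3  [4,5,6]=3
  size 4 → [2,3,5,6]=4  [3,4,5,6]=6
  size 5 → [2,3,4,5,6]=10
  first=0(y) contributes 10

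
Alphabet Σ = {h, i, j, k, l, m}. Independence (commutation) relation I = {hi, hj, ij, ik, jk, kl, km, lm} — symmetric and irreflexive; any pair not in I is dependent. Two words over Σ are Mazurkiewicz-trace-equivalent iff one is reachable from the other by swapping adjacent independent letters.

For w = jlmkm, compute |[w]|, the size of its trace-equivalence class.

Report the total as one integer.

15

#0=j has no predecessor
#1=l depends on [0:j]
#2=m depends on [0:j]
#3=k has no predecessor
#4=m depends on [2:m]
sources: [0:j, 3:k]
N(rest) = Σ N(rest − s) over sources s of rest; N(one piece) = 1:
  size 1 → [1]=1  [3]=1  [4]=1
  size 2 → [1,3]=2  [1,4]=2  [2,4]=1  [3,4]=2
  size 3 → [1,2,4]=3  [1,3,4]=6  [2,3,4]=3
  first=0(j) contributes 12
  first=3(k) contributes 3
|[w]| = 15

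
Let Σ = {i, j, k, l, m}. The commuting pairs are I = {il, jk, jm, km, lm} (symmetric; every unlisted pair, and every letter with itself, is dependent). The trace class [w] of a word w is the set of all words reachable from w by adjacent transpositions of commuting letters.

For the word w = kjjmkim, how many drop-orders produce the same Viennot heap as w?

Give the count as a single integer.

#0=k has no predecessor
#1=j has no predecessor
#2=j depends on [1:j]
#3=m has no predecessor
#4=k depends on [0:k]
#5=i depends on [2:j, 3:m, 4:k]
#6=m depends on [5:i]
sources: [0:k, 1:j, 3:m]
N(rest) = Σ N(rest − s) over sources s of rest; N(one piece) = 1:
  size 1 → [6]=1
  size 2 → [5,6]=1
  size 3 → [2,5,6]=1  [3,5,6]=1  [4,5,6]=1
  size 4 → [0,4,5,6]=1  [1,2,5,6]=1  [2,3,5,6]=2  [2,4,5,6]=2  [3,4,5,6]=2
  size 5 → [0,2,4,5,6]=3  [0,3,4,5,6]=3  [1,2,3,5,6]=3  [1,2,4,5,6]=3  [2,3,4,5,6]=6
  first=0(k) contributes 12
  first=1(j) contributes 12
  first=3(m) contributes 6
|[w]| = 30

30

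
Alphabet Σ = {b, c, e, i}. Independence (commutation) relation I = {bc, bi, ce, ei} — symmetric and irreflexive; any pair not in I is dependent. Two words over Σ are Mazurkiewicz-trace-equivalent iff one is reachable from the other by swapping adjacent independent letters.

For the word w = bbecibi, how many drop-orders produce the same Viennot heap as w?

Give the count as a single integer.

35

piece 0:b — minimal
piece 1:b rests on {0:b}
piece 2:e rests on {1:b}
piece 3:c — minimal
piece 4:i rests on {3:c}
piece 5:b rests on {2:e}
piece 6:i rests on {4:i}
minimal pieces: {0:b, 3:c}
ways to finish when only these pieces remain (= sum over removing one remaining piece with nothing left below it):
  1 left: {5}→1  {6}→1
  2 left: {2,5}→1  {4,6}→1  {5,6}→2
  3 left: {1,2,5}→1  {2,5,6}→3  {3,4,6}→1  {4,5,6}→3
  4 left: {0,1,2,5}→1  {1,2,5,6}→4  {2,4,5,6}→6  {3,4,5,6}→4
  5 left: {0,1,2,5,6}→5  {1,2,4,5,6}→10  {2,3,4,5,6}→10
  placing 0:b first → 20 extensions
  placing 3:c first → 15 extensions
total linear extensions = 35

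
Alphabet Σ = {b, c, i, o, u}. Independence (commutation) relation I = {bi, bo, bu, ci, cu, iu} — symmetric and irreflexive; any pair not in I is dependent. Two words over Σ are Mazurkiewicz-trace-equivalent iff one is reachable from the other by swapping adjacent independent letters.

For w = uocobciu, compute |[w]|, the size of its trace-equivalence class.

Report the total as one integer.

#0=u has no predecessor
#1=o depends on [0:u]
#2=c depends on [1:o]
#3=o depends on [2:c]
#4=b depends on [2:c]
#5=c depends on [3:o, 4:b]
#6=i depends on [3:o]
#7=u depends on [3:o]
sources: [0:u]
N(rest) = Σ N(rest − s) over sources s of rest; N(one piece) = 1:
  size 1 → [5]=1  [6]=1  [7]=1
  size 2 → [4,5]=1  [5,6]=2  [5,7]=2  [6,7]=2
  size 3 → [4,5,6]=3  [4,5,7]=3  [5,6,7]=6
  size 4 → [3,5,6,7]=6  [4,5,6,7]=12
  size 5 → [3,4,5,6,7]=18
  size 6 → [2,3,4,5,6,7]=18
  first=0(u) contributes 18

18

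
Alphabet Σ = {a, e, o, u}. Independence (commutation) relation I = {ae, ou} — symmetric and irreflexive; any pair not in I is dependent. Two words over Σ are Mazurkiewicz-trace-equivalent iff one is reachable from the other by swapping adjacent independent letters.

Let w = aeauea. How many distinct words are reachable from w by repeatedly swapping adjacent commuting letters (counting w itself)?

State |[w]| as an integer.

drop 0:a onto floor
drop 1:e onto floor
drop 2:a onto {0:a}
drop 3:u onto {1:e, 2:a}
drop 4:e onto {3:u}
drop 5:a onto {3:u}
ground layer = {0:a, 1:e}
drop-orders for the pieces not yet dropped (sum over which currently-grounded one goes next):
  1 to go: {4} 1  {5} 1
  2 to go: {4,5} 2
  3 to go: {3,4,5} 2
  4 to go: {1,3,4,5} 2  {2,3,4,5} 2
  if 0:a drops first: 4 orders
  if 1:e drops first: 2 orders
heap linearizations: 6

6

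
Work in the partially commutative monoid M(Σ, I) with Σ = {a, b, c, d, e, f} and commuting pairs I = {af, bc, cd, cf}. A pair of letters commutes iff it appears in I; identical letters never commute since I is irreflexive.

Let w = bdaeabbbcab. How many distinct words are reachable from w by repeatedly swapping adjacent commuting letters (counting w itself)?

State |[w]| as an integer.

#0=b has no predecessor
#1=d depends on [0:b]
#2=a depends on [1:d]
#3=e depends on [2:a]
#4=a depends on [3:e]
#5=b depends on [4:a]
#6=b depends on [5:b]
#7=b depends on [6:b]
#8=c depends on [4:a]
#9=a depends on [7:b, 8:c]
#10=b depends on [9:a]
sources: [0:b]
N(rest) = Σ N(rest − s) over sources s of rest; N(one piece) = 1:
  size 1 → [10]=1
  size 2 → [9,10]=1
  size 3 → [7,9,10]=1  [8,9,10]=1
  size 4 → [6,7,9,10]=1  [7,8,9,10]=2
  size 5 → [5,6,7,9,10]=1  [6,7,8,9,10]=3
  size 6 → [5,6,7,8,9,10]=4
  size 7 → [4,5,6,7,8,9,10]=4
  size 8 → [3,4,5,6,7,8,9,10]=4
  size 9 → [2,3,4,5,6,7,8,9,10]=4
  first=0(b) contributes 4

4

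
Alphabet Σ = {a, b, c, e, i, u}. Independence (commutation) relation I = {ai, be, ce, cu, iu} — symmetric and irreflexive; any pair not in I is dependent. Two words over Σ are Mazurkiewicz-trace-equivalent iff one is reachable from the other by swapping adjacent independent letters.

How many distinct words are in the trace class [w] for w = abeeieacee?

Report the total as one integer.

#0=a has no predecessor
#1=b depends on [0:a]
#2=e depends on [0:a]
#3=e depends on [2:e]
#4=i depends on [1:b, 3:e]
#5=e depends on [4:i]
#6=a depends on [5:e]
#7=c depends on [6:a]
#8=e depends on [6:a]
#9=e depends on [8:e]
sources: [0:a]
N(rest) = Σ N(rest − s) over sources s of rest; N(one piece) = 1:
  size 1 → [7]=1  [9]=1
  size 2 → [7,9]=2  [8,9]=1
  size 3 → [7,8,9]=3
  size 4 → [6,7,8,9]=3
  size 5 → [5,6,7,8,9]=3
  size 6 → [4,5,6,7,8,9]=3
  size 7 → [1,4,5,6,7,8,9]=3  [3,4,5,6,7,8,9]=3
  size 8 → [1,3,4,5,6,7,8,9]=6  [2,3,4,5,6,7,8,9]=3
  first=0(a) contributes 9

9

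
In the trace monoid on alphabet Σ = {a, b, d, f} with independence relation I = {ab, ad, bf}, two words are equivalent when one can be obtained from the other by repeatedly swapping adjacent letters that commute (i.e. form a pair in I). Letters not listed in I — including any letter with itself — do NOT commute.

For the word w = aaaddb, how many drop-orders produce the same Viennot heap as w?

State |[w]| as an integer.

piece 0:a — minimal
piece 1:a rests on {0:a}
piece 2:a rests on {1:a}
piece 3:d — minimal
piece 4:d rests on {3:d}
piece 5:b rests on {4:d}
minimal pieces: {0:a, 3:d}
ways to finish when only these pieces remain (= sum over removing one remaining piece with nothing left below it):
  1 left: {2}→1  {5}→1
  2 left: {1,2}→1  {2,5}→2  {4,5}→1
  3 left: {0,1,2}→1  {1,2,5}→3  {2,4,5}→3  {3,4,5}→1
  4 left: {0,1,2,5}→4  {1,2,4,5}→6  {2,3,4,5}→4
  placing 0:a first → 10 extensions
  placing 3:d first → 10 extensions
total linear extensions = 20

20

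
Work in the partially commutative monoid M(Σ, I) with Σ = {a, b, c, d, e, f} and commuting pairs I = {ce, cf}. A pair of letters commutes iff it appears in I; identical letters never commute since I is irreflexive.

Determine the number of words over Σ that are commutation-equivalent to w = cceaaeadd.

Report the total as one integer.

0(c) covers ∅
1(c) covers 0:c
2(e) covers ∅
3(a) covers 1:c, 2:e
4(a) covers 3:a
5(e) covers 4:a
6(a) covers 5:e
7(d) covers 6:a
8(d) covers 7:d
floor of heap: 0:c, 2:e
completions by unplaced set U, small U first (add the entries for U minus each lowest piece of U):
  |U|=1: {8}:1
  |U|=2: {7,8}:1
  |U|=3: {6,7,8}:1
  |U|=4: {5,6,7,8}:1
  |U|=5: {4,5,6,7,8}:1
  |U|=6: {3,4,5,6,7,8}:1
  |U|=7: {1,3,4,5,6,7,8}:1  {2,3,4,5,6,7,8}:1
  start at 0(c): 2
  start at 2(e): 1
sum over floor = 3

3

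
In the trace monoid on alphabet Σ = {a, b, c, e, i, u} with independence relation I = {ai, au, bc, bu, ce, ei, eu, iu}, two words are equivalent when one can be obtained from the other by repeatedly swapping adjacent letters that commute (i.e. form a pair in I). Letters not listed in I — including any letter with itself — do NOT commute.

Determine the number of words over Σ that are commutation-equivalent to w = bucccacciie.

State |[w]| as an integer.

25

piece 0:b — minimal
piece 1:u — minimal
piece 2:c rests on {1:u}
piece 3:c rests on {2:c}
piece 4:c rests on {3:c}
piece 5:a rests on {0:b, 4:c}
piece 6:c rests on {5:a}
piece 7:c rests on {6:c}
piece 8:i rests on {7:c}
piece 9:i rests on {8:i}
piece 10:e rests on {5:a}
minimal pieces: {0:b, 1:u}
ways to finish when only these pieces remain (= sum over removing one remaining piece with nothing left below it):
  1 left: {9}→1  {10}→1
  2 left: {8,9}→1  {9,10}→2
  3 left: {7,8,9}→1  {8,9,10}→3
  4 left: {6,7,8,9}→1  {7,8,9,10}→4
  5 left: {6,7,8,9,10}→5
  6 left: {5,6,7,8,9,10}→5
  7 left: {0,5,6,7,8,9,10}→5  {4,5,6,7,8,9,10}→5
  8 left: {0,4,5,6,7,8,9,10}→10  {3,4,5,6,7,8,9,10}→5
  9 left: {0,3,4,5,6,7,8,9,10}→15  {2,3,4,5,6,7,8,9,10}→5
  placing 0:b first → 5 extensions
  placing 1:u first → 20 extensions
total linear extensions = 25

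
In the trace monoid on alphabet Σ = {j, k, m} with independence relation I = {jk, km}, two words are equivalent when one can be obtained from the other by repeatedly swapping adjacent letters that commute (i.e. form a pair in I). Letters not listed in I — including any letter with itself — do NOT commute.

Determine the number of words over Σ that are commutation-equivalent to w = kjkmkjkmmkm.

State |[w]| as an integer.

drop 0:k onto floor
drop 1:j onto floor
drop 2:k onto {0:k}
drop 3:m onto {1:j}
drop 4:k onto {2:k}
drop 5:j onto {3:m}
drop 6:k onto {4:k}
drop 7:m onto {5:j}
drop 8:m onto {7:m}
drop 9:k onto {6:k}
drop 10:m onto {8:m}
ground layer = {0:k, 1:j}
drop-orders for the pieces not yet dropped (sum over which currently-grounded one goes next):
  1 to go: {9} 1  {10} 1
  2 to go: {6,9} 1  {8,10} 1  {9,10} 2
  3 to go: {4,6,9} 1  {6,9,10} 3  {7,8,10} 1  {8,9,10} 3
  4 to go: {2,4,6,9} 1  {4,6,9,10} 4  {5,7,8,10} 1  {6,8,9,10} 6  {7,8,9,10} 4
  5 to go: {0,2,4,6,9} 1  {2,4,6,9,10} 5  {3,5,7,8,10} 1  {4,6,8,9,10} 10  {5,7,8,9,10} 5  {6,7,8,9,10} 10
  6 to go: {0,2,4,6,9,10} 6  {1,3,5,7,8,10} 1  {2,4,6,8,9,10} 15  {3,5,7,8,9,10} 6  {4,6,7,8,9,10} 20  {5,6,7,8,9,10} 15
  7 to go: {0,2,4,6,8,9,10} 21  {1,3,5,7,8,9,10} 7  {2,4,6,7,8,9,10} 35  {3,5,6,7,8,9,10} 21  {4,5,6,7,8,9,10} 35
  8 to go: {0,2,4,6,7,8,9,10} 56  {1,3,5,6,7,8,9,10} 28  {2,4,5,6,7,8,9,10} 70  {3,4,5,6,7,8,9,10} 56
  9 to go: {0,2,4,5,6,7,8,9,10} 126  {1,3,4,5,6,7,8,9,10} 84  {2,3,4,5,6,7,8,9,10} 126
  if 0:k drops first: 210 orders
  if 1:j drops first: 252 orders
heap linearizations: 462

462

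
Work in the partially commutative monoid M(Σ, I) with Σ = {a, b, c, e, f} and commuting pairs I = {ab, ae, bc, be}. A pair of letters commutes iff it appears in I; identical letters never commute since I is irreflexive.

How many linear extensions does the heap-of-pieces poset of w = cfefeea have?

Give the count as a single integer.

#0=c has no predecessor
#1=f depends on [0:c]
#2=e depends on [1:f]
#3=f depends on [2:e]
#4=e depends on [3:f]
#5=e depends on [4:e]
#6=a depends on [3:f]
sources: [0:c]
N(rest) = Σ N(rest − s) over sources s of rest; N(one piece) = 1:
  size 1 → [5]=1  [6]=1
  size 2 → [4,5]=1  [5,6]=2
  size 3 → [4,5,6]=3
  size 4 → [3,4,5,6]=3
  size 5 → [2,3,4,5,6]=3
  first=0(c) contributes 3

3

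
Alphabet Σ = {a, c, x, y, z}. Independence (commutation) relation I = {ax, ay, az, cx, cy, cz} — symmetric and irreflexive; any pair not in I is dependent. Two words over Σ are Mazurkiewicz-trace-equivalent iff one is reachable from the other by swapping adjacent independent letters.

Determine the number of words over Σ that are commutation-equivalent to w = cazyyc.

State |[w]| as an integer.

drop 0:c onto floor
drop 1:a onto {0:c}
drop 2:z onto floor
drop 3:y onto {2:z}
drop 4:y onto {3:y}
drop 5:c onto {1:a}
ground layer = {0:c, 2:z}
drop-orders for the pieces not yet dropped (sum over which currently-grounded one goes next):
  1 to go: {4} 1  {5} 1
  2 to go: {1,5} 1  {3,4} 1  {4,5} 2
  3 to go: {0,1,5} 1  {1,4,5} 3  {2,3,4} 1  {3,4,5} 3
  4 to go: {0,1,4,5} 4  {1,3,4,5} 6  {2,3,4,5} 4
  if 0:c drops first: 10 orders
  if 2:z drops first: 10 orders
heap linearizations: 20

20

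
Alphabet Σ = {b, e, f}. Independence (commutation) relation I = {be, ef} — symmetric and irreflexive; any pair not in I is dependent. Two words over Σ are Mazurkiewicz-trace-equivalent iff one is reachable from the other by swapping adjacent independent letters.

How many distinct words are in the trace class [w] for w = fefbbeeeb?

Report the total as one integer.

0(f) covers ∅
1(e) covers ∅
2(f) covers 0:f
3(b) covers 2:f
4(b) covers 3:b
5(e) covers 1:e
6(e) covers 5:e
7(e) covers 6:e
8(b) covers 4:b
floor of heap: 0:f, 1:e
completions by unplaced set U, small U first (add the entries for U minus each lowest piece of U):
  |U|=1: {7}:1  {8}:1
  |U|=2: {4,8}:1  {6,7}:1  {7,8}:2
  |U|=3: {3,4,8}:1  {4,7,8}:3  {5,6,7}:1  {6,7,8}:3
  |U|=4: {1,5,6,7}:1  {2,3,4,8}:1  {3,4,7,8}:4  {4,6,7,8}:6  {5,6,7,8}:4
  |U|=5: {0,2,3,4,8}:1  {1,5,6,7,8}:5  {2,3,4,7,8}:5  {3,4,6,7,8}:10  {4,5,6,7,8}:10
  |U|=6: {0,2,3,4,7,8}:6  {1,4,5,6,7,8}:15  {2,3,4,6,7,8}:15  {3,4,5,6,7,8}:20
  |U|=7: {0,2,3,4,6,7,8}:21  {1,3,4,5,6,7,8}:35  {2,3,4,5,6,7,8}:35
  start at 0(f): 70
  start at 1(e): 56
sum over floor = 126

126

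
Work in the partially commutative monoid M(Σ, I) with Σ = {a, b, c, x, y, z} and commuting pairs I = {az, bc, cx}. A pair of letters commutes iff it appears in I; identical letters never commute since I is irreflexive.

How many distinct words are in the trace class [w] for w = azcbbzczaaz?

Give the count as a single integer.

piece 0:a — minimal
piece 1:z — minimal
piece 2:c rests on {0:a, 1:z}
piece 3:b rests on {0:a, 1:z}
piece 4:b rests on {3:b}
piece 5:z rests on {2:c, 4:b}
piece 6:c rests on {5:z}
piece 7:z rests on {6:c}
piece 8:a rests on {6:c}
piece 9:a rests on {8:a}
piece 10:z rests on {7:z}
minimal pieces: {0:a, 1:z}
ways to finish when only these pieces remain (= sum over removing one remaining piece with nothing left below it):
  1 left: {9}→1  {10}→1
  2 left: {7,10}→1  {8,9}→1  {9,10}→2
  3 left: {7,9,10}→3  {8,9,10}→3
  4 left: {7,8,9,10}→6
  5 left: {6,7,8,9,10}→6
  6 left: {5,6,7,8,9,10}→6
  7 left: {2,5,6,7,8,9,10}→6  {4,5,6,7,8,9,10}→6
  8 left: {2,4,5,6,7,8,9,10}→12  {3,4,5,6,7,8,9,10}→6
  9 left: {2,3,4,5,6,7,8,9,10}→18
  placing 0:a first → 18 extensions
  placing 1:z first → 18 extensions
total linear extensions = 36

36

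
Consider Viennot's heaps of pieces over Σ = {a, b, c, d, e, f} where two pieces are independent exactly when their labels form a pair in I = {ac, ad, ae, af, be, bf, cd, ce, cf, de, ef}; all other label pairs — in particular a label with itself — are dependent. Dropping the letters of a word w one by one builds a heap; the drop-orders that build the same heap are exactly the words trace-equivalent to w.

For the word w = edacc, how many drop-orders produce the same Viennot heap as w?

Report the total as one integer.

drop 0:e onto floor
drop 1:d onto floor
drop 2:a onto floor
drop 3:c onto floor
drop 4:c onto {3:c}
ground layer = {0:e, 1:d, 2:a, 3:c}
drop-orders for the pieces not yet dropped (sum over which currently-grounded one goes next):
  1 to go: {0} 1  {1} 1  {2} 1  {4} 1
  2 to go: {0,1} 2  {0,2} 2  {0,4} 2  {1,2} 2  {1,4} 2  {2,4} 2  {3,4} 1
  3 to go: {0,1,2} 6  {0,1,4} 6  {0,2,4} 6  {0,3,4} 3  {1,2,4} 6  {1,3,4} 3  {2,3,4} 3
  if 0:e drops first: 12 orders
  if 1:d drops first: 12 orders
  if 2:a drops first: 12 orders
  if 3:c drops first: 24 orders
heap linearizations: 60

60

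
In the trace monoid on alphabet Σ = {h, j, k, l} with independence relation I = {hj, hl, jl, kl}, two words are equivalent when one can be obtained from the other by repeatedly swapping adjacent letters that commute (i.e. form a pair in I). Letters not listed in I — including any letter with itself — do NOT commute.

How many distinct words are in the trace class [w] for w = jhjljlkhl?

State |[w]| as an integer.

0(j) covers ∅
1(h) covers ∅
2(j) covers 0:j
3(l) covers ∅
4(j) covers 2:j
5(l) covers 3:l
6(k) covers 1:h, 4:j
7(h) covers 6:k
8(l) covers 5:l
floor of heap: 0:j, 1:h, 3:l
completions by unplaced set U, small U first (add the entries for U minus each lowest piece of U):
  |U|=1: {7}:1  {8}:1
  |U|=2: {5,8}:1  {6,7}:1  {7,8}:2
  |U|=3: {1,6,7}:1  {3,5,8}:1  {4,6,7}:1  {5,7,8}:3  {6,7,8}:3
  |U|=4: {1,4,6,7}:2  {1,6,7,8}:4  {2,4,6,7}:1  {3,5,7,8}:4  {4,6,7,8}:4  {5,6,7,8}:6
  |U|=5: {0,2,4,6,7}:1  {1,2,4,6,7}:3  {1,4,6,7,8}:10  {1,5,6,7,8}:10  {2,4,6,7,8}:5  {3,5,6,7,8}:10  {4,5,6,7,8}:10
  |U|=6: {0,1,2,4,6,7}:4  {0,2,4,6,7,8}:6  {1,2,4,6,7,8}:18  {1,3,5,6,7,8}:20  {1,4,5,6,7,8}:30  {2,4,5,6,7,8}:15  {3,4,5,6,7,8}:20
  |U|=7: {0,1,2,4,6,7,8}:28  {0,2,4,5,6,7,8}:21  {1,2,4,5,6,7,8}:63  {1,3,4,5,6,7,8}:70  {2,3,4,5,6,7,8}:35
  start at 0(j): 168
  start at 1(h): 56
  start at 3(l): 112
sum over floor = 336

336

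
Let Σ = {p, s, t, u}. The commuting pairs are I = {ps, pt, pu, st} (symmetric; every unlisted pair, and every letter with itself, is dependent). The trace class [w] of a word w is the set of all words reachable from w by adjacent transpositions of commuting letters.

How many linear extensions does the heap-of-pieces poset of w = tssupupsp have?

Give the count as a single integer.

252

0(t) covers ∅
1(s) covers ∅
2(s) covers 1:s
3(u) covers 0:t, 2:s
4(p) covers ∅
5(u) covers 3:u
6(p) covers 4:p
7(s) covers 5:u
8(p) covers 6:p
floor of heap: 0:t, 1:s, 4:p
completions by unplaced set U, small U first (add the entries for U minus each lowest piece of U):
  |U|=1: {7}:1  {8}:1
  |U|=2: {5,7}:1  {6,8}:1  {7,8}:2
  |U|=3: {3,5,7}:1  {4,6,8}:1  {5,7,8}:3  {6,7,8}:3
  |U|=4: {0,3,5,7}:1  {2,3,5,7}:1  {3,5,7,8}:4  {4,6,7,8}:4  {5,6,7,8}:6
  |U|=5: {0,2,3,5,7}:2  {0,3,5,7,8}:5  {1,2,3,5,7}:1  {2,3,5,7,8}:5  {3,5,6,7,8}:10  {4,5,6,7,8}:10
  |U|=6: {0,1,2,3,5,7}:3  {0,2,3,5,7,8}:12  {0,3,5,6,7,8}:15  {1,2,3,5,7,8}:6  {2,3,5,6,7,8}:15  {3,4,5,6,7,8}:20
  |U|=7: {0,1,2,3,5,7,8}:21  {0,2,3,5,6,7,8}:42  {0,3,4,5,6,7,8}:35  {1,2,3,5,6,7,8}:21  {2,3,4,5,6,7,8}:35
  start at 0(t): 56
  start at 1(s): 112
  start at 4(p): 84
sum over floor = 252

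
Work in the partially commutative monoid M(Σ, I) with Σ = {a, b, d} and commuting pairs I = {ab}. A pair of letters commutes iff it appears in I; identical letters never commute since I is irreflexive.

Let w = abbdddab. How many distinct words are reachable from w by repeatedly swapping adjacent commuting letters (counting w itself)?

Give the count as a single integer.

6

piece 0:a — minimal
piece 1:b — minimal
piece 2:b rests on {1:b}
piece 3:d rests on {0:a, 2:b}
piece 4:d rests on {3:d}
piece 5:d rests on {4:d}
piece 6:a rests on {5:d}
piece 7:b rests on {5:d}
minimal pieces: {0:a, 1:b}
ways to finish when only these pieces remain (= sum over removing one remaining piece with nothing left below it):
  1 left: {6}→1  {7}→1
  2 left: {6,7}→2
  3 left: {5,6,7}→2
  4 left: {4,5,6,7}→2
  5 left: {3,4,5,6,7}→2
  6 left: {0,3,4,5,6,7}→2  {2,3,4,5,6,7}→2
  placing 0:a first → 2 extensions
  placing 1:b first → 4 extensions
total linear extensions = 6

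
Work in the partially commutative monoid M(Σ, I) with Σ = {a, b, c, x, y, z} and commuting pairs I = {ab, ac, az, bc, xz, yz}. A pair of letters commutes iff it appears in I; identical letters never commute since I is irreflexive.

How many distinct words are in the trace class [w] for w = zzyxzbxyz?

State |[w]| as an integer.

30

drop 0:z onto floor
drop 1:z onto {0:z}
drop 2:y onto floor
drop 3:x onto {2:y}
drop 4:z onto {1:z}
drop 5:b onto {3:x, 4:z}
drop 6:x onto {5:b}
drop 7:y onto {6:x}
drop 8:z onto {5:b}
ground layer = {0:z, 2:y}
drop-orders for the pieces not yet dropped (sum over which currently-grounded one goes next):
  1 to go: {7} 1  {8} 1
  2 to go: {6,7} 1  {7,8} 2
  3 to go: {6,7,8} 3
  4 to go: {5,6,7,8} 3
  5 to go: {3,5,6,7,8} 3  {4,5,6,7,8} 3
  6 to go: {1,4,5,6,7,8} 3  {2,3,5,6,7,8} 3  {3,4,5,6,7,8} 6
  7 to go: {0,1,4,5,6,7,8} 3  {1,3,4,5,6,7,8} 9  {2,3,4,5,6,7,8} 9
  if 0:z drops first: 18 orders
  if 2:y drops first: 12 orders
heap linearizations: 30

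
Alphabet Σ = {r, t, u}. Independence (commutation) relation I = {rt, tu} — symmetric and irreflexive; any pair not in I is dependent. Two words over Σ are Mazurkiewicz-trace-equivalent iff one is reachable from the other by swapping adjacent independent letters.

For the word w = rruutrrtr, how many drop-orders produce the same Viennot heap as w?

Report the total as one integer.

0(r) covers ∅
1(r) covers 0:r
2(u) covers 1:r
3(u) covers 2:u
4(t) covers ∅
5(r) covers 3:u
6(r) covers 5:r
7(t) covers 4:t
8(r) covers 6:r
floor of heap: 0:r, 4:t
completions by unplaced set U, small U first (add the entries for U minus each lowest piece of U):
  |U|=1: {7}:1  {8}:1
  |U|=2: {4,7}:1  {6,8}:1  {7,8}:2
  |U|=3: {4,7,8}:3  {5,6,8}:1  {6,7,8}:3
  |U|=4: {3,5,6,8}:1  {4,6,7,8}:6  {5,6,7,8}:4
  |U|=5: {2,3,5,6,8}:1  {3,5,6,7,8}:5  {4,5,6,7,8}:10
  |U|=6: {1,2,3,5,6,8}:1  {2,3,5,6,7,8}:6  {3,4,5,6,7,8}:15
  |U|=7: {0,1,2,3,5,6,8}:1  {1,2,3,5,6,7,8}:7  {2,3,4,5,6,7,8}:21
  start at 0(r): 28
  start at 4(t): 8
sum over floor = 36

36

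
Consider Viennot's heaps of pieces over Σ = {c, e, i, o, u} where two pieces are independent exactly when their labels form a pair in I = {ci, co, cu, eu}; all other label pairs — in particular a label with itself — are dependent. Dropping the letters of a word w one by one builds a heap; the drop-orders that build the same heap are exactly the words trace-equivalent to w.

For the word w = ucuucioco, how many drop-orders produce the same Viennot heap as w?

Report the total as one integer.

84

0(u) covers ∅
1(c) covers ∅
2(u) covers 0:u
3(u) covers 2:u
4(c) covers 1:c
5(i) covers 3:u
6(o) covers 5:i
7(c) covers 4:c
8(o) covers 6:o
floor of heap: 0:u, 1:c
completions by unplaced set U, small U first (add the entries for U minus each lowest piece of U):
  |U|=1: {7}:1  {8}:1
  |U|=2: {4,7}:1  {6,8}:1  {7,8}:2
  |U|=3: {1,4,7}:1  {4,7,8}:3  {5,6,8}:1  {6,7,8}:3
  |U|=4: {1,4,7,8}:4  {3,5,6,8}:1  {4,6,7,8}:6  {5,6,7,8}:4
  |U|=5: {1,4,6,7,8}:10  {2,3,5,6,8}:1  {3,5,6,7,8}:5  {4,5,6,7,8}:10
  |U|=6: {0,2,3,5,6,8}:1  {1,4,5,6,7,8}:20  {2,3,5,6,7,8}:6  {3,4,5,6,7,8}:15
  |U|=7: {0,2,3,5,6,7,8}:7  {1,3,4,5,6,7,8}:35  {2,3,4,5,6,7,8}:21
  start at 0(u): 56
  start at 1(c): 28
sum over floor = 84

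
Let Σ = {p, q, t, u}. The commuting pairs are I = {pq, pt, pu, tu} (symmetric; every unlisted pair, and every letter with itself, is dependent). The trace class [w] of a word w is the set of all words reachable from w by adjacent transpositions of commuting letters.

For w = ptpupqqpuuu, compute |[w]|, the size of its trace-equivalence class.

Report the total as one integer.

0(p) covers ∅
1(t) covers ∅
2(p) covers 0:p
3(u) covers ∅
4(p) covers 2:p
5(q) covers 1:t, 3:u
6(q) covers 5:q
7(p) covers 4:p
8(u) covers 6:q
9(u) covers 8:u
10(u) covers 9:u
floor of heap: 0:p, 1:t, 3:u
completions by unplaced set U, small U first (add the entries for U minus each lowest piece of U):
  |U|=1: {7}:1  {10}:1
  |U|=2: {4,7}:1  {7,10}:2  {9,10}:1
  |U|=3: {2,4,7}:1  {4,7,10}:3  {7,9,10}:3  {8,9,10}:1
  |U|=4: {0,2,4,7}:1  {2,4,7,10}:4  {4,7,9,10}:6  {6,8,9,10}:1  {7,8,9,10}:4
  |U|=5: {0,2,4,7,10}:5  {2,4,7,9,10}:10  {4,7,8,9,10}:10  {5,6,8,9,10}:1  {6,7,8,9,10}:5
  |U|=6: {0,2,4,7,9,10}:15  {1,5,6,8,9,10}:1  {2,4,7,8,9,10}:20  {3,5,6,8,9,10}:1  {4,6,7,8,9,10}:15  {5,6,7,8,9,10}:6
  |U|=7: {0,2,4,7,8,9,10}:35  {1,3,5,6,8,9,10}:2  {1,5,6,7,8,9,10}:7  {2,4,6,7,8,9,10}:35  {3,5,6,7,8,9,10}:7  {4,5,6,7,8,9,10}:21
  |U|=8: {0,2,4,6,7,8,9,10}:70  {1,3,5,6,7,8,9,10}:16  {1,4,5,6,7,8,9,10}:28  {2,4,5,6,7,8,9,10}:56  {3,4,5,6,7,8,9,10}:28
  |U|=9: {0,2,4,5,6,7,8,9,10}:126  {1,2,4,5,6,7,8,9,10}:84  {1,3,4,5,6,7,8,9,10}:72  {2,3,4,5,6,7,8,9,10}:84
  start at 0(p): 240
  start at 1(t): 210
  start at 3(u): 210
sum over floor = 660

660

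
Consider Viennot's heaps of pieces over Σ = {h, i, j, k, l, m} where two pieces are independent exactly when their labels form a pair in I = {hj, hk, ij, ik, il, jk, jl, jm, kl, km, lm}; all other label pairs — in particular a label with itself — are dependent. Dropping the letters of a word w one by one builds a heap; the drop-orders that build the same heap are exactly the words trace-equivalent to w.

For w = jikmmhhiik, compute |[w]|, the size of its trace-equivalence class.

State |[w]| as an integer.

0(j) covers ∅
1(i) covers ∅
2(k) covers ∅
3(m) covers 1:i
4(m) covers 3:m
5(h) covers 4:m
6(h) covers 5:h
7(i) covers 6:h
8(i) covers 7:i
9(k) covers 2:k
floor of heap: 0:j, 1:i, 2:k
completions by unplaced set U, small U first (add the entries for U minus each lowest piece of U):
  |U|=1: {0}:1  {8}:1  {9}:1
  |U|=2: {0,8}:2  {0,9}:2  {2,9}:1  {7,8}:1  {8,9}:2
  |U|=3: {0,2,9}:3  {0,7,8}:3  {0,8,9}:6  {2,8,9}:3  {6,7,8}:1  {7,8,9}:3
  |U|=4: {0,2,8,9}:12  {0,6,7,8}:4  {0,7,8,9}:12  {2,7,8,9}:6  {5,6,7,8}:1  {6,7,8,9}:4
  |U|=5: {0,2,7,8,9}:30  {0,5,6,7,8}:5  {0,6,7,8,9}:20  {2,6,7,8,9}:10  {4,5,6,7,8}:1  {5,6,7,8,9}:5
  |U|=6: {0,2,6,7,8,9}:60  {0,4,5,6,7,8}:6  {0,5,6,7,8,9}:30  {2,5,6,7,8,9}:15  {3,4,5,6,7,8}:1  {4,5,6,7,8,9}:6
  |U|=7: {0,2,5,6,7,8,9}:105  {0,3,4,5,6,7,8}:7  {0,4,5,6,7,8,9}:42  {1,3,4,5,6,7,8}:1  {2,4,5,6,7,8,9}:21  {3,4,5,6,7,8,9}:7
  |U|=8: {0,1,3,4,5,6,7,8}:8  {0,2,4,5,6,7,8,9}:168  {0,3,4,5,6,7,8,9}:56  {1,3,4,5,6,7,8,9}:8  {2,3,4,5,6,7,8,9}:28
  start at 0(j): 36
  start at 1(i): 252
  start at 2(k): 72
sum over floor = 360

360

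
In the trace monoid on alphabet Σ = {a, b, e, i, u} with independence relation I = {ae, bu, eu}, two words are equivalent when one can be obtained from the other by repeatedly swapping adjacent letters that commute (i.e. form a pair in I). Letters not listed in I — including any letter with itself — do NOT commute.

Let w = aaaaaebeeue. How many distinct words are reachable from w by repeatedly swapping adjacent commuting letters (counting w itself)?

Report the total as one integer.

0(a) covers ∅
1(a) covers 0:a
2(a) covers 1:a
3(a) covers 2:a
4(a) covers 3:a
5(e) covers ∅
6(b) covers 4:a, 5:e
7(e) covers 6:b
8(e) covers 7:e
9(u) covers 4:a
10(e) covers 8:e
floor of heap: 0:a, 5:e
completions by unplaced set U, small U first (add the entries for U minus each lowest piece of U):
  |U|=1: {9}:1  {10}:1
  |U|=2: {8,10}:1  {9,10}:2
  |U|=3: {7,8,10}:1  {8,9,10}:3
  |U|=4: {6,7,8,10}:1  {7,8,9,10}:4
  |U|=5: {5,6,7,8,10}:1  {6,7,8,9,10}:5
  |U|=6: {4,6,7,8,9,10}:5  {5,6,7,8,9,10}:6
  |U|=7: {3,4,6,7,8,9,10}:5  {4,5,6,7,8,9,10}:11
  |U|=8: {2,3,4,6,7,8,9,10}:5  {3,4,5,6,7,8,9,10}:16
  |U|=9: {1,2,3,4,6,7,8,9,10}:5  {2,3,4,5,6,7,8,9,10}:21
  start at 0(a): 26
  start at 5(e): 5
sum over floor = 31

31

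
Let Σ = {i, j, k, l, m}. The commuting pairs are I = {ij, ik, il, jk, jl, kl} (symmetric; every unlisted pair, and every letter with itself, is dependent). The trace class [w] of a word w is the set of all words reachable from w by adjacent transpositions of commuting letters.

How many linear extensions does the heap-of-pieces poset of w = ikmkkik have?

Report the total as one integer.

drop 0:i onto floor
drop 1:k onto floor
drop 2:m onto {0:i, 1:k}
drop 3:k onto {2:m}
drop 4:k onto {3:k}
drop 5:i onto {2:m}
drop 6:k onto {4:k}
ground layer = {0:i, 1:k}
drop-orders for the pieces not yet dropped (sum over which currently-grounded one goes next):
  1 to go: {5} 1  {6} 1
  2 to go: {4,6} 1  {5,6} 2
  3 to go: {3,4,6} 1  {4,5,6} 3
  4 to go: {3,4,5,6} 4
  5 to go: {2,3,4,5,6} 4
  if 0:i drops first: 4 orders
  if 1:k drops first: 4 orders
heap linearizations: 8

8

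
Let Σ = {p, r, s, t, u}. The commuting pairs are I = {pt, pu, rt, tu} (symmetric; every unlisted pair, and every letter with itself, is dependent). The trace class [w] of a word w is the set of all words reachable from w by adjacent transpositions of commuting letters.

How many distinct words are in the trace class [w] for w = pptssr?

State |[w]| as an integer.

3

drop 0:p onto floor
drop 1:p onto {0:p}
drop 2:t onto floor
drop 3:s onto {1:p, 2:t}
drop 4:s onto {3:s}
drop 5:r onto {4:s}
ground layer = {0:p, 2:t}
drop-orders for the pieces not yet dropped (sum over which currently-grounded one goes next):
  1 to go: {5} 1
  2 to go: {4,5} 1
  3 to go: {3,4,5} 1
  4 to go: {1,3,4,5} 1  {2,3,4,5} 1
  if 0:p drops first: 2 orders
  if 2:t drops first: 1 orders
heap linearizations: 3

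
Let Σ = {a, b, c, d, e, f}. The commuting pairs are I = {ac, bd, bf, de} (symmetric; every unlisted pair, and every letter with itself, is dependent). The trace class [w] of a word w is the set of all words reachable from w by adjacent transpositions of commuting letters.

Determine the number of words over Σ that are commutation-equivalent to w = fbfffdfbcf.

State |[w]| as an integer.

drop 0:f onto floor
drop 1:b onto floor
drop 2:f onto {0:f}
drop 3:f onto {2:f}
drop 4:f onto {3:f}
drop 5:d onto {4:f}
drop 6:f onto {5:d}
drop 7:b onto {1:b}
drop 8:c onto {6:f, 7:b}
drop 9:f onto {8:c}
ground layer = {0:f, 1:b}
drop-orders for the pieces not yet dropped (sum over which currently-grounded one goes next):
  1 to go: {9} 1
  2 to go: {8,9} 1
  3 to go: {6,8,9} 1  {7,8,9} 1
  4 to go: {1,7,8,9} 1  {5,6,8,9} 1  {6,7,8,9} 2
  5 to go: {1,6,7,8,9} 3  {4,5,6,8,9} 1  {5,6,7,8,9} 3
  6 to go: {1,5,6,7,8,9} 6  {3,4,5,6,8,9} 1  {4,5,6,7,8,9} 4
  7 to go: {1,4,5,6,7,8,9} 10  {2,3,4,5,6,8,9} 1  {3,4,5,6,7,8,9} 5
  8 to go: {0,2,3,4,5,6,8,9} 1  {1,3,4,5,6,7,8,9} 15  {2,3,4,5,6,7,8,9} 6
  if 0:f drops first: 21 orders
  if 1:b drops first: 7 orders
heap linearizations: 28

28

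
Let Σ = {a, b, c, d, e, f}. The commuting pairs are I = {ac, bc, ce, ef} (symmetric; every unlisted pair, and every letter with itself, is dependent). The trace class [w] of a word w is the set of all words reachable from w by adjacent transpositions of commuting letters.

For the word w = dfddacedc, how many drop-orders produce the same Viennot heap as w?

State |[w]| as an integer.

#0=d has no predecessor
#1=f depends on [0:d]
#2=d depends on [1:f]
#3=d depends on [2:d]
#4=a depends on [3:d]
#5=c depends on [3:d]
#6=e depends on [4:a]
#7=d depends on [5:c, 6:e]
#8=c depends on [7:d]
sources: [0:d]
N(rest) = Σ N(rest − s) over sources s of rest; N(one piece) = 1:
  size 1 → [8]=1
  size 2 → [7,8]=1
  size 3 → [5,7,8]=1  [6,7,8]=1
  size 4 → [4,6,7,8]=1  [5,6,7,8]=2
  size 5 → [4,5,6,7,8]=3
  size 6 → [3,4,5,6,7,8]=3
  size 7 → [2,3,4,5,6,7,8]=3
  first=0(d) contributes 3

3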